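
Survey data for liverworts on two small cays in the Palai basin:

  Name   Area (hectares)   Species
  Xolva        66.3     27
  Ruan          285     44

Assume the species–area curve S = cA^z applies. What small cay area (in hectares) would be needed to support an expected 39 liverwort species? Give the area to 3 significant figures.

199 hectares

z = ln(44/27) / ln(285/66.3) = 0.4884 / 1.4583 = 0.3349
c = 27 / 66.3^0.3349 = 27 / 4.074 = 6.628
A = (39/6.628)^(1/0.3349) ⇒ ln A = ln(5.884)/0.3349 = 5.2923
A = e^5.2923 ≈ 198.8 hectares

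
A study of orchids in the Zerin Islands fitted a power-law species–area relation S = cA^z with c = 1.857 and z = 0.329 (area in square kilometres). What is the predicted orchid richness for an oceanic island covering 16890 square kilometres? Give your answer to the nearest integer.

46

S = 1.857 × 16890^0.329
ln S = ln 1.857 + 0.329 × ln 16890 = 0.6190 + 0.329 × 9.7345 = 3.8216
S = e^3.8216 ≈ 45.68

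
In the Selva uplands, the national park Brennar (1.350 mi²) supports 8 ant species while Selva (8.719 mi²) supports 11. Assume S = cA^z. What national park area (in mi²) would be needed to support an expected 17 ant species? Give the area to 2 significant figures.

110 mi²

z = ln(11/8) / ln(8.719/1.35) = 0.3185 / 1.8654 = 0.1707
c = 8 / 1.35^0.1707 = 8 / 1.053 = 7.6
A = (17/7.6)^(1/0.1707) ⇒ ln A = ln(2.237)/0.1707 = 4.7155
A = e^4.7155 ≈ 111.7 mi²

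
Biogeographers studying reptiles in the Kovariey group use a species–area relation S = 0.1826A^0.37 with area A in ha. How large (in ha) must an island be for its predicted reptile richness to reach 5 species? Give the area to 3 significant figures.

5 = 0.1826 × A^0.37  ⇒  A^0.37 = 5/0.1826 = 27.38
ln A = ln(27.38) / 0.37 = 3.3099 / 0.37 = 8.9457
A = e^8.9457 ≈ 7675 ha

7670 ha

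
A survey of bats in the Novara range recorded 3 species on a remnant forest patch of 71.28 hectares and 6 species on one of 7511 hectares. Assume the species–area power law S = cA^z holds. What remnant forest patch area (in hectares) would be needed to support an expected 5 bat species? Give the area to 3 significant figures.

2210 hectares

z = ln(6/3) / ln(7511/71.28) = 0.6931 / 4.6575 = 0.1488
c = 3 / 71.28^0.1488 = 3 / 1.887 = 1.59
A = (5/1.59)^(1/0.1488) ⇒ ln A = ln(3.145)/0.1488 = 7.6990
A = e^7.6990 ≈ 2206 hectares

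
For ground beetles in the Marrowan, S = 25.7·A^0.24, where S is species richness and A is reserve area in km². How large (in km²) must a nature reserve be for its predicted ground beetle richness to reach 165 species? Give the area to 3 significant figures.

2320 km²

165 = 25.7 × A^0.24  ⇒  A^0.24 = 165/25.7 = 6.42
ln A = ln(6.42) / 0.24 = 1.8595 / 0.24 = 7.7477
A = e^7.7477 ≈ 2316 km²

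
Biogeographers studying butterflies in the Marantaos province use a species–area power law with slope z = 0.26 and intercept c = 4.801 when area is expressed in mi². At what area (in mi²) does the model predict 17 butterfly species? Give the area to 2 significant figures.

17 = 4.801 × A^0.26  ⇒  A^0.26 = 17/4.801 = 3.541
ln A = ln(3.541) / 0.26 = 1.2644 / 0.26 = 4.8630
A = e^4.8630 ≈ 129.4 mi²

130 mi²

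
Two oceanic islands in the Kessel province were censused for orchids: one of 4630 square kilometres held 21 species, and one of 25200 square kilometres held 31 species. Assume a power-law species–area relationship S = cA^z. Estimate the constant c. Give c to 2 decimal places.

z = ln(S₂/S₁) / ln(A₂/A₁) = ln(31/21) / ln(25200/4630) = 0.3895 / 1.6943 = 0.2299
c = S₁ / A₁^z = 21 / 4630^0.2299 = 21 / 6.96 = 3.017

3.02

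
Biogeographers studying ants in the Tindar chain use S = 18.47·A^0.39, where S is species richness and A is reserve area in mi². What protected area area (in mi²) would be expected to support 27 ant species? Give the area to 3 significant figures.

27 = 18.47 × A^0.39  ⇒  A^0.39 = 27/18.47 = 1.462
ln A = ln(1.462) / 0.39 = 0.3797 / 0.39 = 0.9736
A = e^0.9736 ≈ 2.647 mi²

2.65 mi²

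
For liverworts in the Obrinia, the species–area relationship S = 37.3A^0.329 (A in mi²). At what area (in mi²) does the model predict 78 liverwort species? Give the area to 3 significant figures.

9.41 mi²

78 = 37.3 × A^0.329  ⇒  A^0.329 = 78/37.3 = 2.091
ln A = ln(2.091) / 0.329 = 0.7377 / 0.329 = 2.2423
A = e^2.2423 ≈ 9.415 mi²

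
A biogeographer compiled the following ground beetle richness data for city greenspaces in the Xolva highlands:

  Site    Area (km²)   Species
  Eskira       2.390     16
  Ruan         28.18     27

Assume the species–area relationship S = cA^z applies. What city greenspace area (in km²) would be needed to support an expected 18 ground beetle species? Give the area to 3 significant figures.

4.16 km²

z = ln(27/16) / ln(28.18/2.39) = 0.5232 / 2.4673 = 0.2121
c = 16 / 2.39^0.2121 = 16 / 1.203 = 13.3
A = (18/13.3)^(1/0.2121) ⇒ ln A = ln(1.353)/0.2121 = 1.4267
A = e^1.4267 ≈ 4.165 km²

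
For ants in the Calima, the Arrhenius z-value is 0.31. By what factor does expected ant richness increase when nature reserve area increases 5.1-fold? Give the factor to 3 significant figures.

S₂/S₁ = (A₂/A₁)^z = 5.1^0.31
ln(S₂/S₁) = 0.31 × ln 5.1 = 0.31 × 1.6292 = 0.5051
S₂/S₁ = e^0.5051 ≈ 1.657

1.66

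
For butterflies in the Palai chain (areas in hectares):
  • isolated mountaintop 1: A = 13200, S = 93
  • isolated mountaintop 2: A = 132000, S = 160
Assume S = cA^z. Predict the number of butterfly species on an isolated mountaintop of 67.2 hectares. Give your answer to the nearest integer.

27

z = ln(160/93) / ln(132000/13200) = 0.5426 / 2.3026 = 0.2356
c = 93 / 13200^0.2356 = 93 / 9.353 = 9.943
S₃ = 9.943 × 67.2^0.2356 = 9.943 × 2.695 ≈ 26.8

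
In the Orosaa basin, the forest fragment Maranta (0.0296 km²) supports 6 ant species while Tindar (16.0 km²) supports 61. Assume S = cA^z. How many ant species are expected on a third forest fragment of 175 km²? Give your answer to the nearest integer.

147

z = ln(61/6) / ln(16/0.0296) = 2.3191 / 6.2926 = 0.3685
c = 6 / 0.0296^0.3685 = 6 / 0.2733 = 21.96
S₃ = 21.96 × 175^0.3685 = 21.96 × 6.709 ≈ 147.3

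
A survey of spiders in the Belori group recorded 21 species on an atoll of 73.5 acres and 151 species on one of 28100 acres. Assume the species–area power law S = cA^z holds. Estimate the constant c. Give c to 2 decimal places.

z = ln(S₂/S₁) / ln(A₂/A₁) = ln(151/21) / ln(28100/73.5) = 1.9728 / 5.9462 = 0.3318
c = S₁ / A₁^z = 21 / 73.5^0.3318 = 21 / 4.161 = 5.047

5.05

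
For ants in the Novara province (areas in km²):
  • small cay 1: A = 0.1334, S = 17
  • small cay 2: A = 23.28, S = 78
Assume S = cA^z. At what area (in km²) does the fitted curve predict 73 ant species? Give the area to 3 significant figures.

18.6 km²

z = ln(78/17) / ln(23.28/0.1334) = 1.5235 / 5.1620 = 0.2951
c = 17 / 0.1334^0.2951 = 17 / 0.5518 = 30.81
A = (73/30.81)^(1/0.2951) ⇒ ln A = ln(2.37)/0.2951 = 2.9231
A = e^2.9231 ≈ 18.6 km²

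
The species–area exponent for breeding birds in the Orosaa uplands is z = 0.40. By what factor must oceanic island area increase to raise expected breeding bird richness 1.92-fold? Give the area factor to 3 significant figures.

(A₂/A₁)^0.4 = 1.92, so A₂/A₁ = 1.92^(1/0.4) = 1.92^2.5
ln(A₂/A₁) = ln 1.92 / 0.4 = 0.6523 / 0.4 = 1.6308
A₂/A₁ = e^1.6308 ≈ 5.108

5.11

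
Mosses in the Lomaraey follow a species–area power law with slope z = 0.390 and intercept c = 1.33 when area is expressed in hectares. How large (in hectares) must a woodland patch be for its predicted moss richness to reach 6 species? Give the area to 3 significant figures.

6 = 1.33 × A^0.39  ⇒  A^0.39 = 6/1.33 = 4.511
ln A = ln(4.511) / 0.39 = 1.5066 / 0.39 = 3.8630
A = e^3.8630 ≈ 47.61 hectares

47.6 hectares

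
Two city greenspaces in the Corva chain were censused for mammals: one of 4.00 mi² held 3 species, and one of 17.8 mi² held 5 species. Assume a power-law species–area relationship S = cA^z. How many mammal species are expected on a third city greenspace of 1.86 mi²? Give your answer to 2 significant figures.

2.3

z = ln(5/3) / ln(17.8/4) = 0.5108 / 1.4929 = 0.3422
c = 3 / 4^0.3422 = 3 / 1.607 = 1.867
S₃ = 1.867 × 1.86^0.3422 = 1.867 × 1.237 ≈ 2.309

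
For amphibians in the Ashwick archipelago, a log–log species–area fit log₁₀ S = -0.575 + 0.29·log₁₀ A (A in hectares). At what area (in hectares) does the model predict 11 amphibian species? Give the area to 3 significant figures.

375000 hectares

11 = 0.2661 × A^0.29  ⇒  A^0.29 = 11/0.2661 = 41.34
ln A = ln(41.34) / 0.29 = 3.7219 / 0.29 = 12.8341
A = e^12.8341 ≈ 374773 hectares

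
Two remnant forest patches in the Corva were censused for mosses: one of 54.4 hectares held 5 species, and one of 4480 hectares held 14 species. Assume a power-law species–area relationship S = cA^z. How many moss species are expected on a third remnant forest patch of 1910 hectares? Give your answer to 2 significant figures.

11

z = ln(14/5) / ln(4480/54.4) = 1.0296 / 4.4110 = 0.2334
c = 5 / 54.4^0.2334 = 5 / 2.542 = 1.967
S₃ = 1.967 × 1910^0.2334 = 1.967 × 5.833 ≈ 11.47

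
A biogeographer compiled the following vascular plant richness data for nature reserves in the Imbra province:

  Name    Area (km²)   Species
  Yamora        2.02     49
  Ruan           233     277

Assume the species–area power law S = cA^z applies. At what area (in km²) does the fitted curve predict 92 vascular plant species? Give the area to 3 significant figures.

z = ln(277/49) / ln(233/2.02) = 1.7322 / 4.7479 = 0.3648
c = 49 / 2.02^0.3648 = 49 / 1.292 = 37.91
A = (92/37.91)^(1/0.3648) ⇒ ln A = ln(2.427)/0.3648 = 2.4298
A = e^2.4298 ≈ 11.36 km²

11.4 km²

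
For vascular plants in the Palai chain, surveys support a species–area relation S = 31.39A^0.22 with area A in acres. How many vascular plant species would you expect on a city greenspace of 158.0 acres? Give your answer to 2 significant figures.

96

S = 31.39 × 158^0.22 = 31.39 × 3.046 ≈ 95.61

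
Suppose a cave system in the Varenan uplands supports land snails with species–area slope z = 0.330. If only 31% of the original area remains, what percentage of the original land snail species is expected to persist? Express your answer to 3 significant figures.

67.9%

S_new/S_old = (A_new/A_old)^z = 0.31^0.33
= exp(0.33 × ln 0.31) = exp(0.33 × -1.1712) = exp(-0.3865) ≈ 0.6794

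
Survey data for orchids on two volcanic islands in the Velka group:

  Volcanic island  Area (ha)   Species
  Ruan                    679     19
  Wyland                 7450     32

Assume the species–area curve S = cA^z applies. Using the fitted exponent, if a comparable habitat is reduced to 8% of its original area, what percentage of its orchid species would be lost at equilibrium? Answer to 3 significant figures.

42.3%

z = ln(32/19) / ln(7450/679) = 0.5213 / 2.3953 = 0.2176
S_new/S_old = (A_new/A_old)^z = 0.08^0.2176 = exp(0.2176 × -2.5257) = 0.5771
Fraction lost = 1 − 0.5771 = 0.4229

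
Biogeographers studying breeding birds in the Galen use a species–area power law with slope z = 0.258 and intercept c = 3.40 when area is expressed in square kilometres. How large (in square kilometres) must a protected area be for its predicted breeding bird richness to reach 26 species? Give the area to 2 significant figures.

2700 square kilometres

26 = 3.4 × A^0.258  ⇒  A^0.258 = 26/3.4 = 7.647
ln A = ln(7.647) / 0.258 = 2.0343 / 0.258 = 7.8850
A = e^7.8850 ≈ 2657 square kilometres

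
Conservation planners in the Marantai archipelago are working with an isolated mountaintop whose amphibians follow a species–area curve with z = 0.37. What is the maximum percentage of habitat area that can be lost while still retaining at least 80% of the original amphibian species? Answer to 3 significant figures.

45.3%

Need (A_new/A_old)^0.37 = 0.8, so A_new/A_old = 0.8^(1/0.37) = 0.8^2.703
ln(A_new/A_old) = ln 0.8 / 0.37 = -0.2231 / 0.37 = -0.6031
A_new/A_old = e^-0.6031 ≈ 0.5471
Fraction that can be lost = 1 − 0.5471 = 0.4529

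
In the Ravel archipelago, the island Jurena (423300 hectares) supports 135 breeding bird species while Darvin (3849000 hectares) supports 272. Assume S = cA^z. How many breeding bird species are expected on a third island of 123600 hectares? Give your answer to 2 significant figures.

z = ln(272/135) / ln(3849000/423300) = 0.7005 / 2.2075 = 0.3173
c = 135 / 423300^0.3173 = 135 / 61.03 = 2.212
S₃ = 2.212 × 123600^0.3173 = 2.212 × 41.3 ≈ 91.34

91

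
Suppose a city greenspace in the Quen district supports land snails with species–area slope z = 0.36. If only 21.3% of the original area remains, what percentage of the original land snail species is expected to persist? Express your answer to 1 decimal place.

57.3%

S_new/S_old = (A_new/A_old)^z = 0.213^0.36
= exp(0.36 × ln 0.213) = exp(0.36 × -1.5465) = exp(-0.5567) ≈ 0.5731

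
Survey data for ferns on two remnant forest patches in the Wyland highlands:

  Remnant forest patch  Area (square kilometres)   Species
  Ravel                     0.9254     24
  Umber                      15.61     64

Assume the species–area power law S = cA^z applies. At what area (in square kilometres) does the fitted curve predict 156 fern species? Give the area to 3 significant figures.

203 square kilometres

z = ln(64/24) / ln(15.61/0.9254) = 0.9808 / 2.8254 = 0.3471
c = 24 / 0.9254^0.3471 = 24 / 0.9734 = 24.65
A = (156/24.65)^(1/0.3471) ⇒ ln A = ln(6.327)/0.3471 = 5.3145
A = e^5.3145 ≈ 203.3 square kilometres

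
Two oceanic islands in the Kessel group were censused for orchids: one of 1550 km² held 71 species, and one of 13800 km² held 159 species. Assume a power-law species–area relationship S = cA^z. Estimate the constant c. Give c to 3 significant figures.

z = ln(S₂/S₁) / ln(A₂/A₁) = ln(159/71) / ln(13800/1550) = 0.8062 / 2.1864 = 0.3687
c = S₁ / A₁^z = 71 / 1550^0.3687 = 71 / 15.01 = 4.73

4.73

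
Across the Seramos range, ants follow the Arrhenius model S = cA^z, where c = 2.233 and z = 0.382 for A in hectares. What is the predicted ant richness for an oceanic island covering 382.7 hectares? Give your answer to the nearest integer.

22

S = 2.233 × 382.7^0.382 = 2.233 × 9.697 ≈ 21.65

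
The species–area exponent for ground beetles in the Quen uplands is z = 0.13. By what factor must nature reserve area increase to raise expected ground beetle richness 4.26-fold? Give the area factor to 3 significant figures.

(A₂/A₁)^0.13 = 4.26, so A₂/A₁ = 4.26^(1/0.13) = 4.26^7.692
ln(A₂/A₁) = ln 4.26 / 0.13 = 1.4493 / 0.13 = 11.1482
A₂/A₁ = e^11.1482 ≈ 69440

69400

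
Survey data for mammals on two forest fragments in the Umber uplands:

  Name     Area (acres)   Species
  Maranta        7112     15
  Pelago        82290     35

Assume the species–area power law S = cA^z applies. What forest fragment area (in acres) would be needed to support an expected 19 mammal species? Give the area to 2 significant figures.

14000 acres

z = ln(35/15) / ln(82290/7112) = 0.8473 / 2.4485 = 0.3461
c = 15 / 7112^0.3461 = 15 / 21.53 = 0.6968
A = (19/0.6968)^(1/0.3461) ⇒ ln A = ln(27.27)/0.3461 = 9.5526
A = e^9.5526 ≈ 14082 acres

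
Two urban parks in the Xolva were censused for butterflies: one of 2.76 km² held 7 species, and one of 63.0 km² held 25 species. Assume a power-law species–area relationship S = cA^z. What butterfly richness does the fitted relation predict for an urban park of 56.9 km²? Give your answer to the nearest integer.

24

z = ln(25/7) / ln(63/2.76) = 1.2730 / 3.1279 = 0.4070
c = 7 / 2.76^0.4070 = 7 / 1.512 = 4.631
S₃ = 4.631 × 56.9^0.4070 = 4.631 × 5.179 ≈ 23.99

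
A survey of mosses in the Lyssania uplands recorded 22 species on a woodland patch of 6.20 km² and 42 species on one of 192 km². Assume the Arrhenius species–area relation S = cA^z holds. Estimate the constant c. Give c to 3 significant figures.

z = ln(S₂/S₁) / ln(A₂/A₁) = ln(42/22) / ln(192/6.2) = 0.6466 / 3.4329 = 0.1884
c = S₁ / A₁^z = 22 / 6.2^0.1884 = 22 / 1.41 = 15.6

15.6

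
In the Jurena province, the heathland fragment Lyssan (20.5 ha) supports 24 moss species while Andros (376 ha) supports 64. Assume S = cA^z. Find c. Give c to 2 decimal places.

8.67

z = ln(S₂/S₁) / ln(A₂/A₁) = ln(64/24) / ln(376/20.5) = 0.9808 / 2.9092 = 0.3372
c = S₁ / A₁^z = 24 / 20.5^0.3372 = 24 / 2.769 = 8.669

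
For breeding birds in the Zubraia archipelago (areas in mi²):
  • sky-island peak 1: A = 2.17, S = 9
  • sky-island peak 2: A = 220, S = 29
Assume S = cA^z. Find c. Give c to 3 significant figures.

z = ln(S₂/S₁) / ln(A₂/A₁) = ln(29/9) / ln(220/2.17) = 1.1701 / 4.6189 = 0.2533
c = S₁ / A₁^z = 9 / 2.17^0.2533 = 9 / 1.217 = 7.396

7.40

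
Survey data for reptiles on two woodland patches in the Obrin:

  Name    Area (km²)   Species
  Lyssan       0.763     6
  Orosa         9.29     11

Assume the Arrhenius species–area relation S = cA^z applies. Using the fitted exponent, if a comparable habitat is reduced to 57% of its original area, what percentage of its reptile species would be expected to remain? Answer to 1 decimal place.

z = ln(11/6) / ln(9.29/0.763) = 0.6061 / 2.4994 = 0.2425
S_new/S_old = (A_new/A_old)^z = 0.57^0.2425 = exp(0.2425 × -0.5621) = 0.8726

87.3%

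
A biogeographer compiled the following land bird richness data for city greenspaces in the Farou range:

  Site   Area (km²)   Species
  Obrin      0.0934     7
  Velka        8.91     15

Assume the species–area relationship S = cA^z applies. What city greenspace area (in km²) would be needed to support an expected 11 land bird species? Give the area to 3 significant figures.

1.39 km²

z = ln(15/7) / ln(8.91/0.0934) = 0.7621 / 4.5580 = 0.1672
c = 7 / 0.0934^0.1672 = 7 / 0.6727 = 10.41
A = (11/10.41)^(1/0.1672) ⇒ ln A = ln(1.057)/0.1672 = 0.3323
A = e^0.3323 ≈ 1.394 km²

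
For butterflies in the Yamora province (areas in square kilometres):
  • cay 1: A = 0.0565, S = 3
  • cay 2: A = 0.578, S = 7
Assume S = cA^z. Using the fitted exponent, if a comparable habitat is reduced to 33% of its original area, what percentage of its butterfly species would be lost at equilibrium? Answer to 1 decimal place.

33.2%

z = ln(7/3) / ln(0.578/0.0565) = 0.8473 / 2.3253 = 0.3644
S_new/S_old = (A_new/A_old)^z = 0.33^0.3644 = exp(0.3644 × -1.1087) = 0.6677
Fraction lost = 1 − 0.6677 = 0.3323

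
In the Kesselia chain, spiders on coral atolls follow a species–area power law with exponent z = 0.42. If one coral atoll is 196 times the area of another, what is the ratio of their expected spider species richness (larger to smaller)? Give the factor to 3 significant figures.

S₂/S₁ = (A₂/A₁)^z = 196^0.42
ln(S₂/S₁) = 0.42 × ln 196 = 0.42 × 5.2781 = 2.2168
S₂/S₁ = e^2.2168 ≈ 9.178

9.18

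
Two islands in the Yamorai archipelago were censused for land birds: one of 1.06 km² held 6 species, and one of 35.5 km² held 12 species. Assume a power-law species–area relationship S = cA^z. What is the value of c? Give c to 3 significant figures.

5.93

z = ln(S₂/S₁) / ln(A₂/A₁) = ln(12/6) / ln(35.5/1.06) = 0.6931 / 3.5113 = 0.1974
c = S₁ / A₁^z = 6 / 1.06^0.1974 = 6 / 1.012 = 5.931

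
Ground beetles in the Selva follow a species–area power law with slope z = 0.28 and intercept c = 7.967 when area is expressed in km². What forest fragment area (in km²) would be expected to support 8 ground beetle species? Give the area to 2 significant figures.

1.0 km²

8 = 7.967 × A^0.28  ⇒  A^0.28 = 8/7.967 = 1.004
ln A = ln(1.004) / 0.28 = 0.0041 / 0.28 = 0.0148
A = e^0.0148 ≈ 1.015 km²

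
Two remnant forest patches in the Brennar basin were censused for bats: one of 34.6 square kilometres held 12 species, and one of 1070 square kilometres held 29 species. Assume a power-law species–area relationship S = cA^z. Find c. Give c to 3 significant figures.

z = ln(S₂/S₁) / ln(A₂/A₁) = ln(29/12) / ln(1070/34.6) = 0.8824 / 3.4316 = 0.2571
c = S₁ / A₁^z = 12 / 34.6^0.2571 = 12 / 2.487 = 4.824

4.82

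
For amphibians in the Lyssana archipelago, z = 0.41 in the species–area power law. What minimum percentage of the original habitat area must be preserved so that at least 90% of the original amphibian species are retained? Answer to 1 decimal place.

77.3%

Need (A_new/A_old)^0.41 = 0.9, so A_new/A_old = 0.9^(1/0.41) = 0.9^2.439
ln(A_new/A_old) = ln 0.9 / 0.41 = -0.1054 / 0.41 = -0.2570
A_new/A_old = e^-0.2570 ≈ 0.7734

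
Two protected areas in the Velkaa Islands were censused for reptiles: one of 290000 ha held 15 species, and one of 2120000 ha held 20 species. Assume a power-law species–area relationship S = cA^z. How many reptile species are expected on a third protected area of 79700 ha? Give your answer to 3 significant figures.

z = ln(20/15) / ln(2120000/290000) = 0.2877 / 1.9893 = 0.1446
c = 15 / 290000^0.1446 = 15 / 6.165 = 2.433
S₃ = 2.433 × 79700^0.1446 = 2.433 × 5.115 ≈ 12.44

12.4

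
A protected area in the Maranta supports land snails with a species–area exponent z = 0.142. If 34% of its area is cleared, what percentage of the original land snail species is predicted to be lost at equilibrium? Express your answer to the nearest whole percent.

6%

S_new/S_old = (A_new/A_old)^z = 0.66^0.142
= exp(0.142 × ln 0.66) = exp(0.142 × -0.4155) = exp(-0.0590) ≈ 0.9427
Fraction lost = 1 − 0.9427 = 0.0573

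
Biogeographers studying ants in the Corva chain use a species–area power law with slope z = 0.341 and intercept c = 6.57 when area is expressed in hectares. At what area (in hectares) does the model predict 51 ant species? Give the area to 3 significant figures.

407 hectares

51 = 6.57 × A^0.341  ⇒  A^0.341 = 51/6.57 = 7.763
ln A = ln(7.763) / 0.341 = 2.0493 / 0.341 = 6.0097
A = e^6.0097 ≈ 407.4 hectares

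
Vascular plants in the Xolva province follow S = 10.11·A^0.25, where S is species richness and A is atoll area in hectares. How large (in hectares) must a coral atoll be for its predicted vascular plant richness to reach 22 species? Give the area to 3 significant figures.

22.4 hectares

22 = 10.11 × A^0.25  ⇒  A^0.25 = 22/10.11 = 2.176
ln A = ln(2.176) / 0.25 = 0.7775 / 0.25 = 3.1101
A = e^3.1101 ≈ 22.42 hectares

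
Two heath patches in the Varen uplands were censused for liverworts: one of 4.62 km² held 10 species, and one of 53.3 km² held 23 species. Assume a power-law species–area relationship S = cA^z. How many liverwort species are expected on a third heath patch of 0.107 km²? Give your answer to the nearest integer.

3

z = ln(23/10) / ln(53.3/4.62) = 0.8329 / 2.4455 = 0.3406
c = 10 / 4.62^0.3406 = 10 / 1.684 = 5.938
S₃ = 5.938 × 0.107^0.3406 = 5.938 × 0.4671 ≈ 2.774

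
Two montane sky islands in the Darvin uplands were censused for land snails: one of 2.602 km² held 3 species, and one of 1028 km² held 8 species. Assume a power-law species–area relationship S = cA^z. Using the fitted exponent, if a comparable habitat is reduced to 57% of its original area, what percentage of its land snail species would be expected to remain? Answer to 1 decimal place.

91.2%

z = ln(8/3) / ln(1028/2.602) = 0.9808 / 5.9791 = 0.1640
S_new/S_old = (A_new/A_old)^z = 0.57^0.1640 = exp(0.1640 × -0.5621) = 0.9119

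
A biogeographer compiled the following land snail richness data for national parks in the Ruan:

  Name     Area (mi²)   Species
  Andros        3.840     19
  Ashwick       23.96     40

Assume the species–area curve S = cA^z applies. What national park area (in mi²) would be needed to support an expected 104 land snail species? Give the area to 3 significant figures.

z = ln(40/19) / ln(23.96/3.84) = 0.7444 / 1.8309 = 0.4066
c = 19 / 3.84^0.4066 = 19 / 1.728 = 10.99
A = (104/10.99)^(1/0.4066) ⇒ ln A = ln(9.459)/0.4066 = 5.5264
A = e^5.5264 ≈ 251.2 mi²

251 mi²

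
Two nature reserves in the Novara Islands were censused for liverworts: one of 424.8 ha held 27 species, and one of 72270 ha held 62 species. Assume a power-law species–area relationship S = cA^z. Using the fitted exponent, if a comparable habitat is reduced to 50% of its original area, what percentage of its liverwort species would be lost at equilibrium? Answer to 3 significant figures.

z = ln(62/27) / ln(72270/424.8) = 0.8313 / 5.1365 = 0.1618
S_new/S_old = (A_new/A_old)^z = 0.5^0.1618 = exp(0.1618 × -0.6931) = 0.8939
Fraction lost = 1 − 0.8939 = 0.1061

10.6%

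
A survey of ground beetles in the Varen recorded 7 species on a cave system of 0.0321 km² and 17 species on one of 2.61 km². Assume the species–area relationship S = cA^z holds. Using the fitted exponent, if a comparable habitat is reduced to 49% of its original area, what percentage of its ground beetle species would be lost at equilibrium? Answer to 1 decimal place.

z = ln(17/7) / ln(2.61/0.0321) = 0.8873 / 4.3982 = 0.2017
S_new/S_old = (A_new/A_old)^z = 0.49^0.2017 = exp(0.2017 × -0.7133) = 0.866
Fraction lost = 1 − 0.866 = 0.134

13.4%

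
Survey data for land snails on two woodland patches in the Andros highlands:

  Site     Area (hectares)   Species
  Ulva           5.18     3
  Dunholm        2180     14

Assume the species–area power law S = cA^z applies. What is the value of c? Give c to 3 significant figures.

1.97

z = ln(S₂/S₁) / ln(A₂/A₁) = ln(14/3) / ln(2180/5.18) = 1.5404 / 6.0423 = 0.2549
c = S₁ / A₁^z = 3 / 5.18^0.2549 = 3 / 1.521 = 1.972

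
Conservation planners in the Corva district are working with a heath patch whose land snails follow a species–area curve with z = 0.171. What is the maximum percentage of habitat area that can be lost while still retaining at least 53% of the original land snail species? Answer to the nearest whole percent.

Need (A_new/A_old)^0.171 = 0.53, so A_new/A_old = 0.53^(1/0.171) = 0.53^5.848
ln(A_new/A_old) = ln 0.53 / 0.171 = -0.6349 / 0.171 = -3.7127
A_new/A_old = e^-3.7127 ≈ 0.02441
Fraction that can be lost = 1 − 0.02441 = 0.9756

98%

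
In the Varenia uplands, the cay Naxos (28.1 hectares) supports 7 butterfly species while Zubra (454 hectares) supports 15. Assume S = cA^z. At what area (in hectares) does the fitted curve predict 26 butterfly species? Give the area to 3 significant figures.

z = ln(15/7) / ln(454/28.1) = 0.7621 / 2.7823 = 0.2739
c = 7 / 28.1^0.2739 = 7 / 2.494 = 2.807
A = (26/2.807)^(1/0.2739) ⇒ ln A = ln(9.262)/0.2739 = 8.1261
A = e^8.1261 ≈ 3382 hectares

3380 hectares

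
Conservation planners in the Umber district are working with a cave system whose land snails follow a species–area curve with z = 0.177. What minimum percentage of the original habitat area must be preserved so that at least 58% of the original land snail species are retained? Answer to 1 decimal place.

4.6%

Need (A_new/A_old)^0.177 = 0.58, so A_new/A_old = 0.58^(1/0.177) = 0.58^5.65
ln(A_new/A_old) = ln 0.58 / 0.177 = -0.5447 / 0.177 = -3.0776
A_new/A_old = e^-3.0776 ≈ 0.04607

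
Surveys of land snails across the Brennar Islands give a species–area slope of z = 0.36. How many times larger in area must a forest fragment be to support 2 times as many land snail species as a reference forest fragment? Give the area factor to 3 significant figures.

(A₂/A₁)^0.36 = 2, so A₂/A₁ = 2^(1/0.36) = 2^2.778
ln(A₂/A₁) = ln 2 / 0.36 = 0.6931 / 0.36 = 1.9254
A₂/A₁ = e^1.9254 ≈ 6.858

6.86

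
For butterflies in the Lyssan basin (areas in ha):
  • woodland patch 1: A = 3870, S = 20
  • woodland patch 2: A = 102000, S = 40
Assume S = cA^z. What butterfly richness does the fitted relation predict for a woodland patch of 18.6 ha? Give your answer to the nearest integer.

z = ln(40/20) / ln(102000/3870) = 0.6931 / 3.2717 = 0.2119
c = 20 / 3870^0.2119 = 20 / 5.756 = 3.475
S₃ = 3.475 × 18.6^0.2119 = 3.475 × 1.858 ≈ 6.455

6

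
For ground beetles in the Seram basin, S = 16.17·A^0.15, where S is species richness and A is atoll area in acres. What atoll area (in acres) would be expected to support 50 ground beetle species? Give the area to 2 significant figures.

1900 acres

50 = 16.17 × A^0.15  ⇒  A^0.15 = 50/16.17 = 3.092
ln A = ln(3.092) / 0.15 = 1.1289 / 0.15 = 7.5258
A = e^7.5258 ≈ 1855 acres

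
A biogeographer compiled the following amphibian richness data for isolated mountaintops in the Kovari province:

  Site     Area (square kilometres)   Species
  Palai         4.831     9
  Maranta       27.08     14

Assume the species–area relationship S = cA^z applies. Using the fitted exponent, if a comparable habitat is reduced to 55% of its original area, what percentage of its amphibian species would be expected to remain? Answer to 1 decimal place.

z = ln(14/9) / ln(27.08/4.831) = 0.4418 / 1.7237 = 0.2563
S_new/S_old = (A_new/A_old)^z = 0.55^0.2563 = exp(0.2563 × -0.5978) = 0.8579

85.8%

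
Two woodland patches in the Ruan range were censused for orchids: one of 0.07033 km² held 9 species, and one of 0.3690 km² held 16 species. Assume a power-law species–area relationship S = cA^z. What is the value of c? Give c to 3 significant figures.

z = ln(S₂/S₁) / ln(A₂/A₁) = ln(16/9) / ln(0.369/0.07033) = 0.5754 / 1.6576 = 0.3471
c = S₁ / A₁^z = 9 / 0.07033^0.3471 = 9 / 0.398 = 22.62

22.6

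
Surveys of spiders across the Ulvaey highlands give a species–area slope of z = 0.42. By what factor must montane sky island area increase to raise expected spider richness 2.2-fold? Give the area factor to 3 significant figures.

(A₂/A₁)^0.42 = 2.2, so A₂/A₁ = 2.2^(1/0.42) = 2.2^2.381
ln(A₂/A₁) = ln 2.2 / 0.42 = 0.7885 / 0.42 = 1.8773
A₂/A₁ = e^1.8773 ≈ 6.536

6.54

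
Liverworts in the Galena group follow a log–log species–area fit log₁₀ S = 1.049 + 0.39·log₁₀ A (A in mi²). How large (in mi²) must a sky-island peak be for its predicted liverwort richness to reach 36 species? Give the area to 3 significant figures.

36 = 11.19 × A^0.39  ⇒  A^0.39 = 36/11.19 = 3.216
ln A = ln(3.216) / 0.39 = 1.1681 / 0.39 = 2.9951
A = e^2.9951 ≈ 19.99 mi²

20.0 mi²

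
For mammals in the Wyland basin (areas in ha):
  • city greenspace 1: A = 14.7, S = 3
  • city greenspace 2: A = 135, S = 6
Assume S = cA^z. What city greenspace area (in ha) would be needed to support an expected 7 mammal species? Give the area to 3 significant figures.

221 ha

z = ln(6/3) / ln(135/14.7) = 0.6931 / 2.2174 = 0.3126
c = 3 / 14.7^0.3126 = 3 / 2.317 = 1.295
A = (7/1.295)^(1/0.3126) ⇒ ln A = ln(5.406)/0.3126 = 5.3984
A = e^5.3984 ≈ 221.1 ha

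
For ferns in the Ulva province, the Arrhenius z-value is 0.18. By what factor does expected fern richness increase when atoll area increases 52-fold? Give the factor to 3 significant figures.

S₂/S₁ = (A₂/A₁)^z = 52^0.18
ln(S₂/S₁) = 0.18 × ln 52 = 0.18 × 3.9512 = 0.7112
S₂/S₁ = e^0.7112 ≈ 2.036

2.04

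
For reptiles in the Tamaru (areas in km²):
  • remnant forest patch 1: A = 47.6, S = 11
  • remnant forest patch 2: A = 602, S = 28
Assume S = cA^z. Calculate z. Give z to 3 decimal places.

Taking logs: ln S = ln c + z ln A, so z = (ln S₂ − ln S₁)/(ln A₂ − ln A₁).
z = ln(28/11) / ln(602/47.6) = ln(2.545) / ln(12.65) = 0.9343 / 2.5374 = 0.3682

0.368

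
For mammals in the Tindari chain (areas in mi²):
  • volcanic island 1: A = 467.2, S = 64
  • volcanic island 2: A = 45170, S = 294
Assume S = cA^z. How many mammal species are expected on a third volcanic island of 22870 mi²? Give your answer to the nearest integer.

z = ln(294/64) / ln(45170/467.2) = 1.5247 / 4.5714 = 0.3335
c = 64 / 467.2^0.3335 = 64 / 7.769 = 8.238
S₃ = 8.238 × 22870^0.3335 = 8.238 × 28.44 ≈ 234.3

234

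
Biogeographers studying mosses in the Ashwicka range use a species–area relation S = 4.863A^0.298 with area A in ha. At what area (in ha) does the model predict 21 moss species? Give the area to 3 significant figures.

135 ha

21 = 4.863 × A^0.298  ⇒  A^0.298 = 21/4.863 = 4.318
ln A = ln(4.318) / 0.298 = 1.4629 / 0.298 = 4.9089
A = e^4.9089 ≈ 135.5 ha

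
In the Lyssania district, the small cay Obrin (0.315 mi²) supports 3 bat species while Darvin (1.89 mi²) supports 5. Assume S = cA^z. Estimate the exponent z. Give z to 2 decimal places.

Taking logs: ln S = ln c + z ln A, so z = (ln S₂ − ln S₁)/(ln A₂ − ln A₁).
z = ln(5/3) / ln(1.89/0.315) = ln(1.667) / ln(6) = 0.5108 / 1.7918 = 0.2851

0.29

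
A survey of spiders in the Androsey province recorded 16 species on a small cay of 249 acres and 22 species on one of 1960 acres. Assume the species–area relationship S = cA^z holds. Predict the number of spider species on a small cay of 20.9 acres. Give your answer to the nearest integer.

11

z = ln(22/16) / ln(1960/249) = 0.3185 / 2.0632 = 0.1543
c = 16 / 249^0.1543 = 16 / 2.343 = 6.828
S₃ = 6.828 × 20.9^0.1543 = 6.828 × 1.599 ≈ 10.92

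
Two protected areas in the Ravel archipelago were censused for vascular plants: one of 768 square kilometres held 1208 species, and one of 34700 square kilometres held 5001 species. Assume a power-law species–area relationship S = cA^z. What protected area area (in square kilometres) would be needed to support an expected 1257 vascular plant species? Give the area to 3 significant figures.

z = ln(5001/1208) / ln(34700/768) = 1.4207 / 3.8107 = 0.3728
c = 1208 / 768^0.3728 = 1208 / 11.9 = 101.5
A = (1257/101.5)^(1/0.3728) ⇒ ln A = ln(12.39)/0.3728 = 6.7504
A = e^6.7504 ≈ 854.4 square kilometres

854 square kilometres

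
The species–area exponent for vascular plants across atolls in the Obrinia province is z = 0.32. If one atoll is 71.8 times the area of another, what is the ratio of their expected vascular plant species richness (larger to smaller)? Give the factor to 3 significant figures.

3.93

S₂/S₁ = (A₂/A₁)^z = 71.8^0.32
ln(S₂/S₁) = 0.32 × ln 71.8 = 0.32 × 4.2739 = 1.3676
S₂/S₁ = e^1.3676 ≈ 3.926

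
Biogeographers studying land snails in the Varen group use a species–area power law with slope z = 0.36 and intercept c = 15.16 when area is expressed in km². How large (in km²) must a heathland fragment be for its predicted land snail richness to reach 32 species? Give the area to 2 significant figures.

32 = 15.16 × A^0.36  ⇒  A^0.36 = 32/15.16 = 2.111
ln A = ln(2.111) / 0.36 = 0.7471 / 0.36 = 2.0752
A = e^2.0752 ≈ 7.966 km²

8.0 km²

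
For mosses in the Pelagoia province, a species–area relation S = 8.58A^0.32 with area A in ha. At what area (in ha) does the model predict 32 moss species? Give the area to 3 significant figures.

61.2 ha

32 = 8.58 × A^0.32  ⇒  A^0.32 = 32/8.58 = 3.73
ln A = ln(3.73) / 0.32 = 1.3163 / 0.32 = 4.1134
A = e^4.1134 ≈ 61.16 ha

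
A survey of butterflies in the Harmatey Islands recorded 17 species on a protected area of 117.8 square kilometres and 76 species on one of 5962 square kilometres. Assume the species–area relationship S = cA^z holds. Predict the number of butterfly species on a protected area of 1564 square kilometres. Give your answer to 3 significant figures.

45.6

z = ln(76/17) / ln(5962/117.8) = 1.4975 / 3.9242 = 0.3816
c = 17 / 117.8^0.3816 = 17 / 6.171 = 2.755
S₃ = 2.755 × 1564^0.3816 = 2.755 × 16.56 ≈ 45.61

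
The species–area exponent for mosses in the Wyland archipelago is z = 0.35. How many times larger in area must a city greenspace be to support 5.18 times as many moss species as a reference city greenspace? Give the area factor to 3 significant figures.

110

(A₂/A₁)^0.35 = 5.18, so A₂/A₁ = 5.18^(1/0.35) = 5.18^2.857
ln(A₂/A₁) = ln 5.18 / 0.35 = 1.6448 / 0.35 = 4.6994
A₂/A₁ = e^4.6994 ≈ 109.9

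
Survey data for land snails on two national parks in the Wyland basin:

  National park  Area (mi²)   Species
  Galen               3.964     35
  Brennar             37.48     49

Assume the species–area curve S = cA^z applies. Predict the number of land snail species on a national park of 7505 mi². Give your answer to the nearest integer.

z = ln(49/35) / ln(37.48/3.964) = 0.3365 / 2.2466 = 0.1498
c = 35 / 3.964^0.1498 = 35 / 1.229 = 28.48
S₃ = 28.48 × 7505^0.1498 = 28.48 × 3.806 ≈ 108.4

108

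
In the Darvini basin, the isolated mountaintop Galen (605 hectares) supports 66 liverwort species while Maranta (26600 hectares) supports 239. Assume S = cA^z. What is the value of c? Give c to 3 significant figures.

z = ln(S₂/S₁) / ln(A₂/A₁) = ln(239/66) / ln(26600/605) = 1.2868 / 3.7834 = 0.3401
c = S₁ / A₁^z = 66 / 605^0.3401 = 66 / 8.833 = 7.472

7.47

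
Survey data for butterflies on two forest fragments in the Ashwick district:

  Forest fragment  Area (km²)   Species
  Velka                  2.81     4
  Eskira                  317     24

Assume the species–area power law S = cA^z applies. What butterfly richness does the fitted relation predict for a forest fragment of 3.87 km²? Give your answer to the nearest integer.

5

z = ln(24/4) / ln(317/2.81) = 1.7918 / 4.7257 = 0.3792
c = 4 / 2.81^0.3792 = 4 / 1.48 = 2.704
S₃ = 2.704 × 3.87^0.3792 = 2.704 × 1.67 ≈ 4.516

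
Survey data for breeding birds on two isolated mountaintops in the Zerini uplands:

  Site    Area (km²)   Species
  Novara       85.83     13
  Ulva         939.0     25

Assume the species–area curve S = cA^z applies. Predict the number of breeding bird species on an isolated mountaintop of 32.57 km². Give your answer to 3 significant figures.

9.98

z = ln(25/13) / ln(939/85.83) = 0.6539 / 2.3924 = 0.2733
c = 13 / 85.83^0.2733 = 13 / 3.377 = 3.85
S₃ = 3.85 × 32.57^0.2733 = 3.85 × 2.591 ≈ 9.975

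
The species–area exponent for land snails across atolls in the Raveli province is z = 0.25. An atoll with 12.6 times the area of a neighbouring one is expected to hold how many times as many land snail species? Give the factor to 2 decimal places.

S₂/S₁ = (A₂/A₁)^z = 12.6^0.25
ln(S₂/S₁) = 0.25 × ln 12.6 = 0.25 × 2.5337 = 0.6334
S₂/S₁ = e^0.6334 ≈ 1.884

1.88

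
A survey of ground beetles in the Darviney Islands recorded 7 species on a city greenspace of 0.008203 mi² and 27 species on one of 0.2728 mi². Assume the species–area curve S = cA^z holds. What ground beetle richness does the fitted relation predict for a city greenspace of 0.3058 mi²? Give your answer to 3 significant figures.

z = ln(27/7) / ln(0.2728/0.008203) = 1.3499 / 3.5042 = 0.3852
c = 7 / 0.008203^0.3852 = 7 / 0.1572 = 44.53
S₃ = 44.53 × 0.3058^0.3852 = 44.53 × 0.6335 ≈ 28.21

28.2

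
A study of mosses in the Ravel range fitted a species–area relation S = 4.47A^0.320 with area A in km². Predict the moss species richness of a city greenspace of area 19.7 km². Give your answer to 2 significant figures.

S = 4.47 × 19.7^0.32
ln S = ln 4.47 + 0.32 × ln 19.7 = 1.4974 + 0.32 × 2.9806 = 2.4512
S = e^2.4512 ≈ 11.6

12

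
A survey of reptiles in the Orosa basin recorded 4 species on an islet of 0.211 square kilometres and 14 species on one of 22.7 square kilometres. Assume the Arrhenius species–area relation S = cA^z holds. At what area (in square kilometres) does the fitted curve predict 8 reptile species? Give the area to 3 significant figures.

2.81 square kilometres

z = ln(14/4) / ln(22.7/0.211) = 1.2528 / 4.6783 = 0.2678
c = 4 / 0.211^0.2678 = 4 / 0.6593 = 6.067
A = (8/6.067)^(1/0.2678) ⇒ ln A = ln(1.319)/0.2678 = 1.0326
A = e^1.0326 ≈ 2.808 square kilometres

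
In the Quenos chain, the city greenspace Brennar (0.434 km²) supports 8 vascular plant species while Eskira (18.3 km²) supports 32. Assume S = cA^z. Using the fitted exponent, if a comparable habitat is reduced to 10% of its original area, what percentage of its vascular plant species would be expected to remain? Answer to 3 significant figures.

z = ln(32/8) / ln(18.3/0.434) = 1.3863 / 3.7416 = 0.3705
S_new/S_old = (A_new/A_old)^z = 0.1^0.3705 = exp(0.3705 × -2.3026) = 0.4261

42.6%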